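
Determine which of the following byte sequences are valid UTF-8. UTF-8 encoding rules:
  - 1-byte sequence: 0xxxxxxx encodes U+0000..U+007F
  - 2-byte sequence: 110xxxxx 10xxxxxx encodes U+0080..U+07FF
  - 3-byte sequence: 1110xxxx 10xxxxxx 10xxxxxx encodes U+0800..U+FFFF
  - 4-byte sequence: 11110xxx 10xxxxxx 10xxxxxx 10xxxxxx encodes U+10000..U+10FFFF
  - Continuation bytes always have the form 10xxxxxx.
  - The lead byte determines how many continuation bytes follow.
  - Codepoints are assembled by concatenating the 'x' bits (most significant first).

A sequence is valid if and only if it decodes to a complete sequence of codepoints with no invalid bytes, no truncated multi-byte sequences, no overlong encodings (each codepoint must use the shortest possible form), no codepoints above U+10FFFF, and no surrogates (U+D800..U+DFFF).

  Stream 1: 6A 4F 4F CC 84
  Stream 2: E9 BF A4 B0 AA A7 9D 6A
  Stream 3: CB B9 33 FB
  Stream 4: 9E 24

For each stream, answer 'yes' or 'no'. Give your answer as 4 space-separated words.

Stream 1: decodes cleanly. VALID
Stream 2: error at byte offset 3. INVALID
Stream 3: error at byte offset 3. INVALID
Stream 4: error at byte offset 0. INVALID

Answer: yes no no no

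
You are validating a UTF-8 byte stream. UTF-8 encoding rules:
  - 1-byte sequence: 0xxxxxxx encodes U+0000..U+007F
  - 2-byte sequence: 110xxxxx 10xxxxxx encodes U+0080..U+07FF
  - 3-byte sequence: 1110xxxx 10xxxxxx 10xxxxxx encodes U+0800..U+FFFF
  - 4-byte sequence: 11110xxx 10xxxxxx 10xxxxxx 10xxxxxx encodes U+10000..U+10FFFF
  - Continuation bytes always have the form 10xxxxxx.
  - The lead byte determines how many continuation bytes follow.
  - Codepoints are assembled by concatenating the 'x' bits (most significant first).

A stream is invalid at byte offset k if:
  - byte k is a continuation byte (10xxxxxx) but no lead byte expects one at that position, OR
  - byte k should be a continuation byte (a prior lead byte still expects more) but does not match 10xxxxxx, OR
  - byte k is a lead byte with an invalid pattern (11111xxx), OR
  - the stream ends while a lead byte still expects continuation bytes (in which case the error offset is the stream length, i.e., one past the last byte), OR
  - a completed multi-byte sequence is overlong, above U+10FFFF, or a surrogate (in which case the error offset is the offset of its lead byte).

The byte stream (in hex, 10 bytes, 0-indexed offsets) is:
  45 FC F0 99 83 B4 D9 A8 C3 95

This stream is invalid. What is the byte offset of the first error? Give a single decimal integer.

Byte[0]=45: 1-byte ASCII. cp=U+0045
Byte[1]=FC: INVALID lead byte (not 0xxx/110x/1110/11110)

Answer: 1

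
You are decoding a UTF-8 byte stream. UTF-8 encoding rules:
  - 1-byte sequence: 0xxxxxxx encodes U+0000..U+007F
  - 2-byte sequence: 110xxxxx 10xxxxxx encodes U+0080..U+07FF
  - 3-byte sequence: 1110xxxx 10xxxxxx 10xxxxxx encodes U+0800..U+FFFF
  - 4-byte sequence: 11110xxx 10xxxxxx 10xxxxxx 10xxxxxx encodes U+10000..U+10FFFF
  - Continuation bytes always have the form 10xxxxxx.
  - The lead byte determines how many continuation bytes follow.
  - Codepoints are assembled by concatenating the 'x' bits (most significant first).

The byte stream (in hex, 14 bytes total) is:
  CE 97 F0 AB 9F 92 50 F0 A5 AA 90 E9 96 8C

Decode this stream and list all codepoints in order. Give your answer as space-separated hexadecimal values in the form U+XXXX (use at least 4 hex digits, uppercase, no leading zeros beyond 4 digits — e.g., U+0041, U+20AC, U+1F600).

Answer: U+0397 U+2B7D2 U+0050 U+25A90 U+958C

Derivation:
Byte[0]=CE: 2-byte lead, need 1 cont bytes. acc=0xE
Byte[1]=97: continuation. acc=(acc<<6)|0x17=0x397
Completed: cp=U+0397 (starts at byte 0)
Byte[2]=F0: 4-byte lead, need 3 cont bytes. acc=0x0
Byte[3]=AB: continuation. acc=(acc<<6)|0x2B=0x2B
Byte[4]=9F: continuation. acc=(acc<<6)|0x1F=0xADF
Byte[5]=92: continuation. acc=(acc<<6)|0x12=0x2B7D2
Completed: cp=U+2B7D2 (starts at byte 2)
Byte[6]=50: 1-byte ASCII. cp=U+0050
Byte[7]=F0: 4-byte lead, need 3 cont bytes. acc=0x0
Byte[8]=A5: continuation. acc=(acc<<6)|0x25=0x25
Byte[9]=AA: continuation. acc=(acc<<6)|0x2A=0x96A
Byte[10]=90: continuation. acc=(acc<<6)|0x10=0x25A90
Completed: cp=U+25A90 (starts at byte 7)
Byte[11]=E9: 3-byte lead, need 2 cont bytes. acc=0x9
Byte[12]=96: continuation. acc=(acc<<6)|0x16=0x256
Byte[13]=8C: continuation. acc=(acc<<6)|0x0C=0x958C
Completed: cp=U+958C (starts at byte 11)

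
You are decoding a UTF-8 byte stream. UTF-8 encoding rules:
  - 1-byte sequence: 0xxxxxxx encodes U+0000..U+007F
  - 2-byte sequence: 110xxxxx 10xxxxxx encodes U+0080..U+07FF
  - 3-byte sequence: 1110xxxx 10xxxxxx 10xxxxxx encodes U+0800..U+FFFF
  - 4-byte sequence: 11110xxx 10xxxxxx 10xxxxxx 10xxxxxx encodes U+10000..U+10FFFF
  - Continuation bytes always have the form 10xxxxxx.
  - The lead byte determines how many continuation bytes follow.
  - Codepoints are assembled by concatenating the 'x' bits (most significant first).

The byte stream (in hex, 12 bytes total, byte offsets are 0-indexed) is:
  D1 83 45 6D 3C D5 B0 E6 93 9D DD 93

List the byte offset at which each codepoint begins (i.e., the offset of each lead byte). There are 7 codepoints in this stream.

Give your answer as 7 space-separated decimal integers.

Byte[0]=D1: 2-byte lead, need 1 cont bytes. acc=0x11
Byte[1]=83: continuation. acc=(acc<<6)|0x03=0x443
Completed: cp=U+0443 (starts at byte 0)
Byte[2]=45: 1-byte ASCII. cp=U+0045
Byte[3]=6D: 1-byte ASCII. cp=U+006D
Byte[4]=3C: 1-byte ASCII. cp=U+003C
Byte[5]=D5: 2-byte lead, need 1 cont bytes. acc=0x15
Byte[6]=B0: continuation. acc=(acc<<6)|0x30=0x570
Completed: cp=U+0570 (starts at byte 5)
Byte[7]=E6: 3-byte lead, need 2 cont bytes. acc=0x6
Byte[8]=93: continuation. acc=(acc<<6)|0x13=0x193
Byte[9]=9D: continuation. acc=(acc<<6)|0x1D=0x64DD
Completed: cp=U+64DD (starts at byte 7)
Byte[10]=DD: 2-byte lead, need 1 cont bytes. acc=0x1D
Byte[11]=93: continuation. acc=(acc<<6)|0x13=0x753
Completed: cp=U+0753 (starts at byte 10)

Answer: 0 2 3 4 5 7 10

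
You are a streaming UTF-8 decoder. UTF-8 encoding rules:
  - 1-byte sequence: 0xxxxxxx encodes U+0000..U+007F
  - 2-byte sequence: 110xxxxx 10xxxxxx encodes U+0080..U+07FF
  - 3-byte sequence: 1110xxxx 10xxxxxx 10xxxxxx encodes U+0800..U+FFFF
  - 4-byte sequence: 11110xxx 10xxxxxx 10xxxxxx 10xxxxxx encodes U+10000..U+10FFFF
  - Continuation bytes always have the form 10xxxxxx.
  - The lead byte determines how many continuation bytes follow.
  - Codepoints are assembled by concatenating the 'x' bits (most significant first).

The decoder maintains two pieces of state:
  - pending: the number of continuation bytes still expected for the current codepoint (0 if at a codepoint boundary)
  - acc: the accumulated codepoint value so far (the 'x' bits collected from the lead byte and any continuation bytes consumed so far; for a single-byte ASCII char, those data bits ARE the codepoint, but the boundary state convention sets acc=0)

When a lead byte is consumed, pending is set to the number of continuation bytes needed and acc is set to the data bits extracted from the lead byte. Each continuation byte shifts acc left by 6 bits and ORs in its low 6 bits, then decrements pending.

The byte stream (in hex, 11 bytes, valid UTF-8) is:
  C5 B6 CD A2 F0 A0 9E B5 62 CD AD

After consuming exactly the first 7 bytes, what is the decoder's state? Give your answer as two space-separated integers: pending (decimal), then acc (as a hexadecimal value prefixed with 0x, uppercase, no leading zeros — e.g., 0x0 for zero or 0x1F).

Byte[0]=C5: 2-byte lead. pending=1, acc=0x5
Byte[1]=B6: continuation. acc=(acc<<6)|0x36=0x176, pending=0
Byte[2]=CD: 2-byte lead. pending=1, acc=0xD
Byte[3]=A2: continuation. acc=(acc<<6)|0x22=0x362, pending=0
Byte[4]=F0: 4-byte lead. pending=3, acc=0x0
Byte[5]=A0: continuation. acc=(acc<<6)|0x20=0x20, pending=2
Byte[6]=9E: continuation. acc=(acc<<6)|0x1E=0x81E, pending=1

Answer: 1 0x81E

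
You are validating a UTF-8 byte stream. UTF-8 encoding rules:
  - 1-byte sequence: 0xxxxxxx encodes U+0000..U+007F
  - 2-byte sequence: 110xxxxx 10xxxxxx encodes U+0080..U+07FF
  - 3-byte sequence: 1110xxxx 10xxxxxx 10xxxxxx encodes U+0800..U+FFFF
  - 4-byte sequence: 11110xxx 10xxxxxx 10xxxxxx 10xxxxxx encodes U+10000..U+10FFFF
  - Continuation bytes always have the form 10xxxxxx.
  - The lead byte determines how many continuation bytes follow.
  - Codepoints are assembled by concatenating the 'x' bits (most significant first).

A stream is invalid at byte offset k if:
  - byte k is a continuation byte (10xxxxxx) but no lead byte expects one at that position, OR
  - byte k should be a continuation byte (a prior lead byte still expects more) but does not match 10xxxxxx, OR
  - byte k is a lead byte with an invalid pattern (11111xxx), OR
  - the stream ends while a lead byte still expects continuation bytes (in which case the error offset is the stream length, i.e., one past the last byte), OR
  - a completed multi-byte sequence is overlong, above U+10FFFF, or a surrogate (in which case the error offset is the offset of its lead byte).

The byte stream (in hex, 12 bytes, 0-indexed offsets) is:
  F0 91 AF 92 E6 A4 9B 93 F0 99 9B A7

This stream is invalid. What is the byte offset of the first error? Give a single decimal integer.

Answer: 7

Derivation:
Byte[0]=F0: 4-byte lead, need 3 cont bytes. acc=0x0
Byte[1]=91: continuation. acc=(acc<<6)|0x11=0x11
Byte[2]=AF: continuation. acc=(acc<<6)|0x2F=0x46F
Byte[3]=92: continuation. acc=(acc<<6)|0x12=0x11BD2
Completed: cp=U+11BD2 (starts at byte 0)
Byte[4]=E6: 3-byte lead, need 2 cont bytes. acc=0x6
Byte[5]=A4: continuation. acc=(acc<<6)|0x24=0x1A4
Byte[6]=9B: continuation. acc=(acc<<6)|0x1B=0x691B
Completed: cp=U+691B (starts at byte 4)
Byte[7]=93: INVALID lead byte (not 0xxx/110x/1110/11110)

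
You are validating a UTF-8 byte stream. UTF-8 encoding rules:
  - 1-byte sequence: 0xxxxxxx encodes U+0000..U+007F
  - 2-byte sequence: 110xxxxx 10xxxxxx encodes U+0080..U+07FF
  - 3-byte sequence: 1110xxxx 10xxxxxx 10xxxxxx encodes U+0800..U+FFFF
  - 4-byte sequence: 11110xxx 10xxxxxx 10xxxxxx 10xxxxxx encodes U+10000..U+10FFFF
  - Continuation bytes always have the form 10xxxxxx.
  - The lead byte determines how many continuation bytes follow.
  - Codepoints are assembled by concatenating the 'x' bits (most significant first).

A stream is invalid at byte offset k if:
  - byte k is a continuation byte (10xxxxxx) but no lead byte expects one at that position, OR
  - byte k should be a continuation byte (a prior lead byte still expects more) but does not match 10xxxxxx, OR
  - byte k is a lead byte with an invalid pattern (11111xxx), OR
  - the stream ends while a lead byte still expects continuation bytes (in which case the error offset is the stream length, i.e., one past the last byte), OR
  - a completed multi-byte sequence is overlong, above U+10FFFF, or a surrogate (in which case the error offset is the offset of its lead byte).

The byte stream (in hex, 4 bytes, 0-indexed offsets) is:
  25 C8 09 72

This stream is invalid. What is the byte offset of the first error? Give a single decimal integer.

Byte[0]=25: 1-byte ASCII. cp=U+0025
Byte[1]=C8: 2-byte lead, need 1 cont bytes. acc=0x8
Byte[2]=09: expected 10xxxxxx continuation. INVALID

Answer: 2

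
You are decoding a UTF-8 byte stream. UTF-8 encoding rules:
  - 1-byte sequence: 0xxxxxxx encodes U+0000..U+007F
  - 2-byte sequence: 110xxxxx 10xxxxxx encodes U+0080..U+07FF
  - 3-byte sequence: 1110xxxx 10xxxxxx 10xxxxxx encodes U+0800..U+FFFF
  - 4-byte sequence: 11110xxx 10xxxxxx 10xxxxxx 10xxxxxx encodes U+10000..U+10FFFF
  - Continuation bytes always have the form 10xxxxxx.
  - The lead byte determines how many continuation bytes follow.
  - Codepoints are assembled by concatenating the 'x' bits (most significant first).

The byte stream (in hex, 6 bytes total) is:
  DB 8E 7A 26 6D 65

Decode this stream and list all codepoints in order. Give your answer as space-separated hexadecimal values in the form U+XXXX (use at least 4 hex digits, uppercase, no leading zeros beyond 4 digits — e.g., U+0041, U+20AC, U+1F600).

Byte[0]=DB: 2-byte lead, need 1 cont bytes. acc=0x1B
Byte[1]=8E: continuation. acc=(acc<<6)|0x0E=0x6CE
Completed: cp=U+06CE (starts at byte 0)
Byte[2]=7A: 1-byte ASCII. cp=U+007A
Byte[3]=26: 1-byte ASCII. cp=U+0026
Byte[4]=6D: 1-byte ASCII. cp=U+006D
Byte[5]=65: 1-byte ASCII. cp=U+0065

Answer: U+06CE U+007A U+0026 U+006D U+0065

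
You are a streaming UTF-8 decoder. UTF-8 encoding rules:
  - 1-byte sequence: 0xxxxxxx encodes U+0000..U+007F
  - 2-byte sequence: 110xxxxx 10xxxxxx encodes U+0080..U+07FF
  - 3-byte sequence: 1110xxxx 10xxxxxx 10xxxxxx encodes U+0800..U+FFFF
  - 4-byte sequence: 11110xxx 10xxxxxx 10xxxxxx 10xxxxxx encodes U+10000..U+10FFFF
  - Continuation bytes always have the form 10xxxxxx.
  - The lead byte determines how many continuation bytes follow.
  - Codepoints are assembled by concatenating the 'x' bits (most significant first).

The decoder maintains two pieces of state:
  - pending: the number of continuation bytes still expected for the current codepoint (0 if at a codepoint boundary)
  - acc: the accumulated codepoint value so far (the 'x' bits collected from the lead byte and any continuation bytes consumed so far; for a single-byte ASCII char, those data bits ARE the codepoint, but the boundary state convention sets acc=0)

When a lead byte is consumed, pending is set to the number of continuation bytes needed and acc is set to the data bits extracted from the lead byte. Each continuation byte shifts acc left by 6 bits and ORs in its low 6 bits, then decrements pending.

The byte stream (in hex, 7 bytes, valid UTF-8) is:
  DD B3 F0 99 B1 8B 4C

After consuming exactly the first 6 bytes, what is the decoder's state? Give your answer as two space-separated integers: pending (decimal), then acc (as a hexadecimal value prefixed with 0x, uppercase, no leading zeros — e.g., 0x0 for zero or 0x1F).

Answer: 0 0x19C4B

Derivation:
Byte[0]=DD: 2-byte lead. pending=1, acc=0x1D
Byte[1]=B3: continuation. acc=(acc<<6)|0x33=0x773, pending=0
Byte[2]=F0: 4-byte lead. pending=3, acc=0x0
Byte[3]=99: continuation. acc=(acc<<6)|0x19=0x19, pending=2
Byte[4]=B1: continuation. acc=(acc<<6)|0x31=0x671, pending=1
Byte[5]=8B: continuation. acc=(acc<<6)|0x0B=0x19C4B, pending=0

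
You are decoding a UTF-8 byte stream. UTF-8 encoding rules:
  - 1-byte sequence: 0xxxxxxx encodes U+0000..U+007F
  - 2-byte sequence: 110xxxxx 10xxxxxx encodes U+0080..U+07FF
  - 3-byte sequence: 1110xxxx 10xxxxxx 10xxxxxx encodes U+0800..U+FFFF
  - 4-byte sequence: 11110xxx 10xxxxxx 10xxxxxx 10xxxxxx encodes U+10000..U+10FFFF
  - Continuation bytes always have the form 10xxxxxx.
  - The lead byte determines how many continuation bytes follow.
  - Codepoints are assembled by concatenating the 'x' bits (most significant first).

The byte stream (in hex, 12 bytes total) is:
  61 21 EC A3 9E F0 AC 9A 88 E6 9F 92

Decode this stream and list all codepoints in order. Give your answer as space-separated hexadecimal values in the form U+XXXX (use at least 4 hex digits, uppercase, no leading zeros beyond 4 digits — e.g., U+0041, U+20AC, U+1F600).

Answer: U+0061 U+0021 U+C8DE U+2C688 U+67D2

Derivation:
Byte[0]=61: 1-byte ASCII. cp=U+0061
Byte[1]=21: 1-byte ASCII. cp=U+0021
Byte[2]=EC: 3-byte lead, need 2 cont bytes. acc=0xC
Byte[3]=A3: continuation. acc=(acc<<6)|0x23=0x323
Byte[4]=9E: continuation. acc=(acc<<6)|0x1E=0xC8DE
Completed: cp=U+C8DE (starts at byte 2)
Byte[5]=F0: 4-byte lead, need 3 cont bytes. acc=0x0
Byte[6]=AC: continuation. acc=(acc<<6)|0x2C=0x2C
Byte[7]=9A: continuation. acc=(acc<<6)|0x1A=0xB1A
Byte[8]=88: continuation. acc=(acc<<6)|0x08=0x2C688
Completed: cp=U+2C688 (starts at byte 5)
Byte[9]=E6: 3-byte lead, need 2 cont bytes. acc=0x6
Byte[10]=9F: continuation. acc=(acc<<6)|0x1F=0x19F
Byte[11]=92: continuation. acc=(acc<<6)|0x12=0x67D2
Completed: cp=U+67D2 (starts at byte 9)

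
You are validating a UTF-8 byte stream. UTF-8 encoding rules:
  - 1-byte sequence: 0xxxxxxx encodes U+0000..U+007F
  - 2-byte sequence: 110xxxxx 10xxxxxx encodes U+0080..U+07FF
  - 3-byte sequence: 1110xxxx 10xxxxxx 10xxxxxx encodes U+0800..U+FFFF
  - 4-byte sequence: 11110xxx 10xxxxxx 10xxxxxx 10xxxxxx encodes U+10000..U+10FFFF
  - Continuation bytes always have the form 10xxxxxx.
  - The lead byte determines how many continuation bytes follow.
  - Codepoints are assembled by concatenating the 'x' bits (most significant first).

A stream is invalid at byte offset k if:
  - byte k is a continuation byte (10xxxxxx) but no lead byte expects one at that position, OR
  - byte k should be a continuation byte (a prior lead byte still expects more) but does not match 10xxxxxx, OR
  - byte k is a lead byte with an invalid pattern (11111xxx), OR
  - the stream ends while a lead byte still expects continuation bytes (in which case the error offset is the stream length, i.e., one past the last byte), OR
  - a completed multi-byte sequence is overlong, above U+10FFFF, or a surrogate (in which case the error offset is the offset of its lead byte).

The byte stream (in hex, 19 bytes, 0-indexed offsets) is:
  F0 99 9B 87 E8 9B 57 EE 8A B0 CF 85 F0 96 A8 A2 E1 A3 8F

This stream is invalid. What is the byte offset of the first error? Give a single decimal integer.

Answer: 6

Derivation:
Byte[0]=F0: 4-byte lead, need 3 cont bytes. acc=0x0
Byte[1]=99: continuation. acc=(acc<<6)|0x19=0x19
Byte[2]=9B: continuation. acc=(acc<<6)|0x1B=0x65B
Byte[3]=87: continuation. acc=(acc<<6)|0x07=0x196C7
Completed: cp=U+196C7 (starts at byte 0)
Byte[4]=E8: 3-byte lead, need 2 cont bytes. acc=0x8
Byte[5]=9B: continuation. acc=(acc<<6)|0x1B=0x21B
Byte[6]=57: expected 10xxxxxx continuation. INVALID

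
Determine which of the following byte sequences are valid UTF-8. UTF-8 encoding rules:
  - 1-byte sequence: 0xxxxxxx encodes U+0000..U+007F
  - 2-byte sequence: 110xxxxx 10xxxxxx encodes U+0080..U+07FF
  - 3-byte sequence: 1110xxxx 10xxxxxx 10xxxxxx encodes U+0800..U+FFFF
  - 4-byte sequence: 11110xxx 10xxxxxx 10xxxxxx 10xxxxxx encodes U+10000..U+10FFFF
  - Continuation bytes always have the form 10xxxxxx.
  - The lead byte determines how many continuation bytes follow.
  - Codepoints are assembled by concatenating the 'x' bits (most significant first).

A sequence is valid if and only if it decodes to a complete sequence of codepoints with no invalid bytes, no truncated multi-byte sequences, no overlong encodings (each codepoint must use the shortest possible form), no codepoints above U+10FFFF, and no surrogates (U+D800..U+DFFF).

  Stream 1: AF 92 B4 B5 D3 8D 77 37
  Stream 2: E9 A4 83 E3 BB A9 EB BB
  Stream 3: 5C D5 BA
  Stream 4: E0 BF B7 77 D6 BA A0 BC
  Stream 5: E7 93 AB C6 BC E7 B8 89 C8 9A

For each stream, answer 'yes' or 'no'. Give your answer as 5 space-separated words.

Answer: no no yes no yes

Derivation:
Stream 1: error at byte offset 0. INVALID
Stream 2: error at byte offset 8. INVALID
Stream 3: decodes cleanly. VALID
Stream 4: error at byte offset 6. INVALID
Stream 5: decodes cleanly. VALID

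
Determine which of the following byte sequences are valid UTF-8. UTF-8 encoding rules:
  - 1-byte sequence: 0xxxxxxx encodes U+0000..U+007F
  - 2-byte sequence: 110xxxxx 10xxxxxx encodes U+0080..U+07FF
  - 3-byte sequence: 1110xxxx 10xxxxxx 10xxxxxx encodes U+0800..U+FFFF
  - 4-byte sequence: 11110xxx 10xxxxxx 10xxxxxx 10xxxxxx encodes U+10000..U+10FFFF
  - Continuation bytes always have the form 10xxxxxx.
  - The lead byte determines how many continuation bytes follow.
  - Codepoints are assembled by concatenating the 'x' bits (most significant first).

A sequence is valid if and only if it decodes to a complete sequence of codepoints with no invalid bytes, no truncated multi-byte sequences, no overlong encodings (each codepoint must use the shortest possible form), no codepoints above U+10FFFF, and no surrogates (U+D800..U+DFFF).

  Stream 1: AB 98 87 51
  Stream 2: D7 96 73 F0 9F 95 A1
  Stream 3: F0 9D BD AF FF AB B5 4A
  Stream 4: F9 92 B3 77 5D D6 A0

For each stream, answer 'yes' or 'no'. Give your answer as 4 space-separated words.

Stream 1: error at byte offset 0. INVALID
Stream 2: decodes cleanly. VALID
Stream 3: error at byte offset 4. INVALID
Stream 4: error at byte offset 0. INVALID

Answer: no yes no no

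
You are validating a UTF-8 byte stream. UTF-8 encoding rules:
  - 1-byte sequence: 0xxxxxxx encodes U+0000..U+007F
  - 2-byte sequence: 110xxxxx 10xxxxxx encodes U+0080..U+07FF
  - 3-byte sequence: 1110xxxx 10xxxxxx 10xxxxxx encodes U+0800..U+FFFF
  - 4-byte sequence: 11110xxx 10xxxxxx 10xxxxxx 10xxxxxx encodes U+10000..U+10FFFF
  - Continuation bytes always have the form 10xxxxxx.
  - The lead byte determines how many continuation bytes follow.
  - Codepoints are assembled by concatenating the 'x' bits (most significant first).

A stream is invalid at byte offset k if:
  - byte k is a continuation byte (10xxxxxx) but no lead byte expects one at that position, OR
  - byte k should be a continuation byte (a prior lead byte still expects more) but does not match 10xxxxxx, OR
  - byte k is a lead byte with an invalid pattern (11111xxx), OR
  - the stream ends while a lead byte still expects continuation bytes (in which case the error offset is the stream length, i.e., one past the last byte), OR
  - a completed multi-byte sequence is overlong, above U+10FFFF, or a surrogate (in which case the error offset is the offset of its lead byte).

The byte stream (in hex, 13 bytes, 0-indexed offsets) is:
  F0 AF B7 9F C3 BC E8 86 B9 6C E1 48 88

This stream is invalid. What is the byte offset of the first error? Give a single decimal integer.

Byte[0]=F0: 4-byte lead, need 3 cont bytes. acc=0x0
Byte[1]=AF: continuation. acc=(acc<<6)|0x2F=0x2F
Byte[2]=B7: continuation. acc=(acc<<6)|0x37=0xBF7
Byte[3]=9F: continuation. acc=(acc<<6)|0x1F=0x2FDDF
Completed: cp=U+2FDDF (starts at byte 0)
Byte[4]=C3: 2-byte lead, need 1 cont bytes. acc=0x3
Byte[5]=BC: continuation. acc=(acc<<6)|0x3C=0xFC
Completed: cp=U+00FC (starts at byte 4)
Byte[6]=E8: 3-byte lead, need 2 cont bytes. acc=0x8
Byte[7]=86: continuation. acc=(acc<<6)|0x06=0x206
Byte[8]=B9: continuation. acc=(acc<<6)|0x39=0x81B9
Completed: cp=U+81B9 (starts at byte 6)
Byte[9]=6C: 1-byte ASCII. cp=U+006C
Byte[10]=E1: 3-byte lead, need 2 cont bytes. acc=0x1
Byte[11]=48: expected 10xxxxxx continuation. INVALID

Answer: 11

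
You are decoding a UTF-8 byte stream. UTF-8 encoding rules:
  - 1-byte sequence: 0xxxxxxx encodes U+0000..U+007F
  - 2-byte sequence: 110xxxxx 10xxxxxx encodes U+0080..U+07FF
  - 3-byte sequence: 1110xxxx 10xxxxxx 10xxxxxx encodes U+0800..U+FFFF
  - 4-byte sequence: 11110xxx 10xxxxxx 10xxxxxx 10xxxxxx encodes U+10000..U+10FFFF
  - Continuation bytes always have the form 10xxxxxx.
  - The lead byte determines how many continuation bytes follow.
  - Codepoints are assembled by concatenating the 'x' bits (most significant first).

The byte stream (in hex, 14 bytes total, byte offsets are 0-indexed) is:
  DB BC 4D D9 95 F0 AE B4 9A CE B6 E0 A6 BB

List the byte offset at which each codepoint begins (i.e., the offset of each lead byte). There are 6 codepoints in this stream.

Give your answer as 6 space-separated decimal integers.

Byte[0]=DB: 2-byte lead, need 1 cont bytes. acc=0x1B
Byte[1]=BC: continuation. acc=(acc<<6)|0x3C=0x6FC
Completed: cp=U+06FC (starts at byte 0)
Byte[2]=4D: 1-byte ASCII. cp=U+004D
Byte[3]=D9: 2-byte lead, need 1 cont bytes. acc=0x19
Byte[4]=95: continuation. acc=(acc<<6)|0x15=0x655
Completed: cp=U+0655 (starts at byte 3)
Byte[5]=F0: 4-byte lead, need 3 cont bytes. acc=0x0
Byte[6]=AE: continuation. acc=(acc<<6)|0x2E=0x2E
Byte[7]=B4: continuation. acc=(acc<<6)|0x34=0xBB4
Byte[8]=9A: continuation. acc=(acc<<6)|0x1A=0x2ED1A
Completed: cp=U+2ED1A (starts at byte 5)
Byte[9]=CE: 2-byte lead, need 1 cont bytes. acc=0xE
Byte[10]=B6: continuation. acc=(acc<<6)|0x36=0x3B6
Completed: cp=U+03B6 (starts at byte 9)
Byte[11]=E0: 3-byte lead, need 2 cont bytes. acc=0x0
Byte[12]=A6: continuation. acc=(acc<<6)|0x26=0x26
Byte[13]=BB: continuation. acc=(acc<<6)|0x3B=0x9BB
Completed: cp=U+09BB (starts at byte 11)

Answer: 0 2 3 5 9 11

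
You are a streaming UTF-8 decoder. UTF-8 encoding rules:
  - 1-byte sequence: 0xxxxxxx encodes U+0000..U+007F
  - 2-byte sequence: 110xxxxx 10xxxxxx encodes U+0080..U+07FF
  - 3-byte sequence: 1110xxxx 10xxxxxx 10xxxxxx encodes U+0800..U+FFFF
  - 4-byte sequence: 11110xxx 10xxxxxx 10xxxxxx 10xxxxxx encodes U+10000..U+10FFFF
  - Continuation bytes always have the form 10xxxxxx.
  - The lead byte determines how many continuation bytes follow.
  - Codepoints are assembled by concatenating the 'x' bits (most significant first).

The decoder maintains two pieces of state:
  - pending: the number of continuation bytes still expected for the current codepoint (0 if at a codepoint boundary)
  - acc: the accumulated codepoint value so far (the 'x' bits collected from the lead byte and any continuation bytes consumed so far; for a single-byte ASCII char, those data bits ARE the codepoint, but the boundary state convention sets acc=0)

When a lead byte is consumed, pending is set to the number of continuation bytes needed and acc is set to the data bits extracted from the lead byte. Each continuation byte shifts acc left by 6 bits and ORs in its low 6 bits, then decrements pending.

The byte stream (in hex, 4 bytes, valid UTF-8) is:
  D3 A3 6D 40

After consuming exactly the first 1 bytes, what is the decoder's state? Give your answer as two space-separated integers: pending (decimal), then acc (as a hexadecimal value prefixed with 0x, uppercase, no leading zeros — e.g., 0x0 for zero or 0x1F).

Byte[0]=D3: 2-byte lead. pending=1, acc=0x13

Answer: 1 0x13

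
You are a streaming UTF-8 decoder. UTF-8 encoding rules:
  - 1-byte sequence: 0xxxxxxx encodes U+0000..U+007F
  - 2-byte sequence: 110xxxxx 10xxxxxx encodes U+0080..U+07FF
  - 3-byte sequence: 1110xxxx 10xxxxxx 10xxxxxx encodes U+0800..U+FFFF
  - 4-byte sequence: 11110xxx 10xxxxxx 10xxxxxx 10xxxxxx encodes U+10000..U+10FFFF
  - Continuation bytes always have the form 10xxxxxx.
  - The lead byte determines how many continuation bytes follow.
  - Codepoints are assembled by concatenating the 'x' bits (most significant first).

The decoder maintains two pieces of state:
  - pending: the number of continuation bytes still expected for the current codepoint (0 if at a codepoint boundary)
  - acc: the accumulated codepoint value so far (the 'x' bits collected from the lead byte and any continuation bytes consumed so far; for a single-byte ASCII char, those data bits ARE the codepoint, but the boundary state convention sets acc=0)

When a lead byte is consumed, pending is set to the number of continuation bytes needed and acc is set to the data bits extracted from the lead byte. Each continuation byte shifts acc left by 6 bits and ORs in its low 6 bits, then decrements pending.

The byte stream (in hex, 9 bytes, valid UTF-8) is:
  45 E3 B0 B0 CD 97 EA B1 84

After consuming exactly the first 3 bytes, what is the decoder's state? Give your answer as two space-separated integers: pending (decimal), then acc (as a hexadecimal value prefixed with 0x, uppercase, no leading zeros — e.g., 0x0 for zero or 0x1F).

Byte[0]=45: 1-byte. pending=0, acc=0x0
Byte[1]=E3: 3-byte lead. pending=2, acc=0x3
Byte[2]=B0: continuation. acc=(acc<<6)|0x30=0xF0, pending=1

Answer: 1 0xF0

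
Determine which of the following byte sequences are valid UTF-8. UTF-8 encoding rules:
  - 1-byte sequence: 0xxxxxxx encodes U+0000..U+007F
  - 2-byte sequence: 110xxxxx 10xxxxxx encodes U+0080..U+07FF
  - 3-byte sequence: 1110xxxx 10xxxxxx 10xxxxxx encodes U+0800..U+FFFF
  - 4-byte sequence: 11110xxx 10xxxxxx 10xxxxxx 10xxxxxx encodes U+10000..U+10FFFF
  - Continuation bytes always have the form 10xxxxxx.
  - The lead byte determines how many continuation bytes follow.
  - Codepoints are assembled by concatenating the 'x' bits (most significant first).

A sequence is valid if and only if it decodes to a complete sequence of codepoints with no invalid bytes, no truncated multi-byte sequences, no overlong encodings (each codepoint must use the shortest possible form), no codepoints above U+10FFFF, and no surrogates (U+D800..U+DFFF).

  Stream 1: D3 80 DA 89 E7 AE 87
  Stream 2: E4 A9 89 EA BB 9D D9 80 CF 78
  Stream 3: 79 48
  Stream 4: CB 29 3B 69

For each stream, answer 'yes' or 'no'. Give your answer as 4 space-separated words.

Answer: yes no yes no

Derivation:
Stream 1: decodes cleanly. VALID
Stream 2: error at byte offset 9. INVALID
Stream 3: decodes cleanly. VALID
Stream 4: error at byte offset 1. INVALID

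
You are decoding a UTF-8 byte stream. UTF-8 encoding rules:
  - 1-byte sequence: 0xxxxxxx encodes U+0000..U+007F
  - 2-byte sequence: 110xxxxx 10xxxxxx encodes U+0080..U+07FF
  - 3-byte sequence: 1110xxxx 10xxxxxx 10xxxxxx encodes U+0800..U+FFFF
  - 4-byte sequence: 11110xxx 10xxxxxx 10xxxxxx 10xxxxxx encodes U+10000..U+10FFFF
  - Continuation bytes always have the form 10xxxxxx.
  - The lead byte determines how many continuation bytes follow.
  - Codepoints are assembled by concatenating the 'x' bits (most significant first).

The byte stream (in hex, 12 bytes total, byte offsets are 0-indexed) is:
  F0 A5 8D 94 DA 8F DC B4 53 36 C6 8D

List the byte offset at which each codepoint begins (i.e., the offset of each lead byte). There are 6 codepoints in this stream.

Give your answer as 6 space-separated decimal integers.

Answer: 0 4 6 8 9 10

Derivation:
Byte[0]=F0: 4-byte lead, need 3 cont bytes. acc=0x0
Byte[1]=A5: continuation. acc=(acc<<6)|0x25=0x25
Byte[2]=8D: continuation. acc=(acc<<6)|0x0D=0x94D
Byte[3]=94: continuation. acc=(acc<<6)|0x14=0x25354
Completed: cp=U+25354 (starts at byte 0)
Byte[4]=DA: 2-byte lead, need 1 cont bytes. acc=0x1A
Byte[5]=8F: continuation. acc=(acc<<6)|0x0F=0x68F
Completed: cp=U+068F (starts at byte 4)
Byte[6]=DC: 2-byte lead, need 1 cont bytes. acc=0x1C
Byte[7]=B4: continuation. acc=(acc<<6)|0x34=0x734
Completed: cp=U+0734 (starts at byte 6)
Byte[8]=53: 1-byte ASCII. cp=U+0053
Byte[9]=36: 1-byte ASCII. cp=U+0036
Byte[10]=C6: 2-byte lead, need 1 cont bytes. acc=0x6
Byte[11]=8D: continuation. acc=(acc<<6)|0x0D=0x18D
Completed: cp=U+018D (starts at byte 10)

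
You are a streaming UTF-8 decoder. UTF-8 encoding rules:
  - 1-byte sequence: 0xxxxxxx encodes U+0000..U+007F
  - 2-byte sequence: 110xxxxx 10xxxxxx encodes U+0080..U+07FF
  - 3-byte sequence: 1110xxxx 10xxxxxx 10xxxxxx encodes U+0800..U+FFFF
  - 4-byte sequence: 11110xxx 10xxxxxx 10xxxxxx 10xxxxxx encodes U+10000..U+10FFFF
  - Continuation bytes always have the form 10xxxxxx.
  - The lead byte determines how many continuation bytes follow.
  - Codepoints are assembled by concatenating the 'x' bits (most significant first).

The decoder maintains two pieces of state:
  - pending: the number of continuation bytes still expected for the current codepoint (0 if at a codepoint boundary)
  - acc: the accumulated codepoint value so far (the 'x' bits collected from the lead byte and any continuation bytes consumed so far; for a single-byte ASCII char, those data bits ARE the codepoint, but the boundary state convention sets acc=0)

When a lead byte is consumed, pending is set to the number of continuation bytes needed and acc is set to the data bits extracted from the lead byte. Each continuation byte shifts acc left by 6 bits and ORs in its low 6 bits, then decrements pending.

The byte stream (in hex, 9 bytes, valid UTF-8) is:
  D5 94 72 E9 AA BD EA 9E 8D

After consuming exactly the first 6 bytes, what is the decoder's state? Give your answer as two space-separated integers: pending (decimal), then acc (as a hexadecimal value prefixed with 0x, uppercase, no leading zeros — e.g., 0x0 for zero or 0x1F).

Byte[0]=D5: 2-byte lead. pending=1, acc=0x15
Byte[1]=94: continuation. acc=(acc<<6)|0x14=0x554, pending=0
Byte[2]=72: 1-byte. pending=0, acc=0x0
Byte[3]=E9: 3-byte lead. pending=2, acc=0x9
Byte[4]=AA: continuation. acc=(acc<<6)|0x2A=0x26A, pending=1
Byte[5]=BD: continuation. acc=(acc<<6)|0x3D=0x9ABD, pending=0

Answer: 0 0x9ABD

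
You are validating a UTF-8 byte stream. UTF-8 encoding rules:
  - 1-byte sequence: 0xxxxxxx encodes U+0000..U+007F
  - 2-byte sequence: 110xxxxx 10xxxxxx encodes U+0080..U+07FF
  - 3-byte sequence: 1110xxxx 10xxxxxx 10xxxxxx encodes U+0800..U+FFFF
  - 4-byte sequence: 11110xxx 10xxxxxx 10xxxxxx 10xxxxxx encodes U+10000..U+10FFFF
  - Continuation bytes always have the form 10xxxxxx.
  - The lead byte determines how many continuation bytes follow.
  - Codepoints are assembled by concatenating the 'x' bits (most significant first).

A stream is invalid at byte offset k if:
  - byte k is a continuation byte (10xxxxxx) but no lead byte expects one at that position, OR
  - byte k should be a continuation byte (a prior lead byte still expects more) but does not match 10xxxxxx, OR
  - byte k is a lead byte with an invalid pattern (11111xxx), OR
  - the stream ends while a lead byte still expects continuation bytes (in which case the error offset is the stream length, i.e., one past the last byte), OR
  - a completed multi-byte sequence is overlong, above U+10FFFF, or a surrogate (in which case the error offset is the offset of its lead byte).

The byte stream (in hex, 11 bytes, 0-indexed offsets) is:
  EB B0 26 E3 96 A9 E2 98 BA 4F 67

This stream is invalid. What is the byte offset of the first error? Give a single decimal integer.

Byte[0]=EB: 3-byte lead, need 2 cont bytes. acc=0xB
Byte[1]=B0: continuation. acc=(acc<<6)|0x30=0x2F0
Byte[2]=26: expected 10xxxxxx continuation. INVALID

Answer: 2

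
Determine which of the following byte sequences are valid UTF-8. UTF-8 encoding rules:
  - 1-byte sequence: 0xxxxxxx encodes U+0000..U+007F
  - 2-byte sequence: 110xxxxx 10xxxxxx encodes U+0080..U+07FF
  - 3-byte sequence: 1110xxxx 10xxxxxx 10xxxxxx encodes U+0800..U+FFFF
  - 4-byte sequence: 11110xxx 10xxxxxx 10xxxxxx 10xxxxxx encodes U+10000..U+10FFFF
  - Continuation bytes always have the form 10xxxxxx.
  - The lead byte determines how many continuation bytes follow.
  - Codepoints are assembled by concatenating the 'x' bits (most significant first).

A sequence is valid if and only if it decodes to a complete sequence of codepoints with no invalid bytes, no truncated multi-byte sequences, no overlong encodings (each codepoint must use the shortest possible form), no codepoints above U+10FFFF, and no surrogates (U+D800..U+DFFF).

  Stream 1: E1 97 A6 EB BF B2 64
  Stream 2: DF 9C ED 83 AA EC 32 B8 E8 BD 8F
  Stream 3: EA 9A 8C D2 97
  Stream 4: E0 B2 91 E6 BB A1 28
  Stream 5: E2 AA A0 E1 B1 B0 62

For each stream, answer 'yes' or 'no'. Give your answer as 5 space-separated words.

Answer: yes no yes yes yes

Derivation:
Stream 1: decodes cleanly. VALID
Stream 2: error at byte offset 6. INVALID
Stream 3: decodes cleanly. VALID
Stream 4: decodes cleanly. VALID
Stream 5: decodes cleanly. VALID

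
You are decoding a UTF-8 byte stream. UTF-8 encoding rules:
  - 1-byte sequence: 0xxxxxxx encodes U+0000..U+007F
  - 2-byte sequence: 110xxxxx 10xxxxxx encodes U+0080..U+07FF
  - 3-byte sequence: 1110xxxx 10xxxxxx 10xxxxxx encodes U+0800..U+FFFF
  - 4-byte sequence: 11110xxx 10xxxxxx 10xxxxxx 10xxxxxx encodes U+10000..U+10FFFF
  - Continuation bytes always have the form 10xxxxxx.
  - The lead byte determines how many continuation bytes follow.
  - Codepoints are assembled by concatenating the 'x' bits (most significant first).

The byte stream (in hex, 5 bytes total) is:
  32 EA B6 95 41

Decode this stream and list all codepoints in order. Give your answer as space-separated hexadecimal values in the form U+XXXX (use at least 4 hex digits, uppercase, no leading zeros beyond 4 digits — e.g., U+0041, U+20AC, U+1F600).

Answer: U+0032 U+AD95 U+0041

Derivation:
Byte[0]=32: 1-byte ASCII. cp=U+0032
Byte[1]=EA: 3-byte lead, need 2 cont bytes. acc=0xA
Byte[2]=B6: continuation. acc=(acc<<6)|0x36=0x2B6
Byte[3]=95: continuation. acc=(acc<<6)|0x15=0xAD95
Completed: cp=U+AD95 (starts at byte 1)
Byte[4]=41: 1-byte ASCII. cp=U+0041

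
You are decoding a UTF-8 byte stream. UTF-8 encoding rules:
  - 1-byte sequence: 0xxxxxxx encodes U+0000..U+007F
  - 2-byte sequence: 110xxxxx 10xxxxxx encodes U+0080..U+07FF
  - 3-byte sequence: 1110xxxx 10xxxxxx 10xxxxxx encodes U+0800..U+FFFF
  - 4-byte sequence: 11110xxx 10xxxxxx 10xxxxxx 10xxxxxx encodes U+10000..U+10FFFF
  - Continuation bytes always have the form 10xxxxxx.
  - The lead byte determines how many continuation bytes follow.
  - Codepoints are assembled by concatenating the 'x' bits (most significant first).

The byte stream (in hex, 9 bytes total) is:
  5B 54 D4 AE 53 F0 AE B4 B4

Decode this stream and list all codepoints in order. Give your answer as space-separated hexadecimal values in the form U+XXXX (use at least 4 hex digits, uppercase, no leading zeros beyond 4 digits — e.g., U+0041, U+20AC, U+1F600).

Answer: U+005B U+0054 U+052E U+0053 U+2ED34

Derivation:
Byte[0]=5B: 1-byte ASCII. cp=U+005B
Byte[1]=54: 1-byte ASCII. cp=U+0054
Byte[2]=D4: 2-byte lead, need 1 cont bytes. acc=0x14
Byte[3]=AE: continuation. acc=(acc<<6)|0x2E=0x52E
Completed: cp=U+052E (starts at byte 2)
Byte[4]=53: 1-byte ASCII. cp=U+0053
Byte[5]=F0: 4-byte lead, need 3 cont bytes. acc=0x0
Byte[6]=AE: continuation. acc=(acc<<6)|0x2E=0x2E
Byte[7]=B4: continuation. acc=(acc<<6)|0x34=0xBB4
Byte[8]=B4: continuation. acc=(acc<<6)|0x34=0x2ED34
Completed: cp=U+2ED34 (starts at byte 5)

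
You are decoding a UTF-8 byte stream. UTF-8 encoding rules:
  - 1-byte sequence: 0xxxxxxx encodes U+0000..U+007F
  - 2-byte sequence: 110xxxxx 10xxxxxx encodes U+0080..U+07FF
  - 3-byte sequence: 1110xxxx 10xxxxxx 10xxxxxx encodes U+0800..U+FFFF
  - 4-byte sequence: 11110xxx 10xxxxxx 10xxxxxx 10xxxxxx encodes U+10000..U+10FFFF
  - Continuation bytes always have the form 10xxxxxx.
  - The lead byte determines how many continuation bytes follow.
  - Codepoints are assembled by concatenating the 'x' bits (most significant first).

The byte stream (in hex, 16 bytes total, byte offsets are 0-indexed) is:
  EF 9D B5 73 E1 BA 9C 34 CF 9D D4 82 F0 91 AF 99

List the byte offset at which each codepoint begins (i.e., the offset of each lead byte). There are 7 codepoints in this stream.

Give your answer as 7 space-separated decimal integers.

Byte[0]=EF: 3-byte lead, need 2 cont bytes. acc=0xF
Byte[1]=9D: continuation. acc=(acc<<6)|0x1D=0x3DD
Byte[2]=B5: continuation. acc=(acc<<6)|0x35=0xF775
Completed: cp=U+F775 (starts at byte 0)
Byte[3]=73: 1-byte ASCII. cp=U+0073
Byte[4]=E1: 3-byte lead, need 2 cont bytes. acc=0x1
Byte[5]=BA: continuation. acc=(acc<<6)|0x3A=0x7A
Byte[6]=9C: continuation. acc=(acc<<6)|0x1C=0x1E9C
Completed: cp=U+1E9C (starts at byte 4)
Byte[7]=34: 1-byte ASCII. cp=U+0034
Byte[8]=CF: 2-byte lead, need 1 cont bytes. acc=0xF
Byte[9]=9D: continuation. acc=(acc<<6)|0x1D=0x3DD
Completed: cp=U+03DD (starts at byte 8)
Byte[10]=D4: 2-byte lead, need 1 cont bytes. acc=0x14
Byte[11]=82: continuation. acc=(acc<<6)|0x02=0x502
Completed: cp=U+0502 (starts at byte 10)
Byte[12]=F0: 4-byte lead, need 3 cont bytes. acc=0x0
Byte[13]=91: continuation. acc=(acc<<6)|0x11=0x11
Byte[14]=AF: continuation. acc=(acc<<6)|0x2F=0x46F
Byte[15]=99: continuation. acc=(acc<<6)|0x19=0x11BD9
Completed: cp=U+11BD9 (starts at byte 12)

Answer: 0 3 4 7 8 10 12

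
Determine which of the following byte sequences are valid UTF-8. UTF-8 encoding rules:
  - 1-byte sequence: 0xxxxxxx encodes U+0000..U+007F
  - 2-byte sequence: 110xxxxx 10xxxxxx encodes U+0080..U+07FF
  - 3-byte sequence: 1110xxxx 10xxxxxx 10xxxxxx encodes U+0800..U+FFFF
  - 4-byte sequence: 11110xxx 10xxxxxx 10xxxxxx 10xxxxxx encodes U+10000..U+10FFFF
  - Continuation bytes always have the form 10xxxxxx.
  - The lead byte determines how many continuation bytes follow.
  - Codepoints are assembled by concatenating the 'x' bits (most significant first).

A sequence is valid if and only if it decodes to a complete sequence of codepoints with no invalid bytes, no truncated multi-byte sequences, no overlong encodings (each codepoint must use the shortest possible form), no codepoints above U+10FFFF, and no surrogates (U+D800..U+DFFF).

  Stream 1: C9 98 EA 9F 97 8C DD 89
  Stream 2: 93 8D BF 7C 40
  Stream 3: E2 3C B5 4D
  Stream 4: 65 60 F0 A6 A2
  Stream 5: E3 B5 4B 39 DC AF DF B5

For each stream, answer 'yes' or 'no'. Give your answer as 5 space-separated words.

Stream 1: error at byte offset 5. INVALID
Stream 2: error at byte offset 0. INVALID
Stream 3: error at byte offset 1. INVALID
Stream 4: error at byte offset 5. INVALID
Stream 5: error at byte offset 2. INVALID

Answer: no no no no no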